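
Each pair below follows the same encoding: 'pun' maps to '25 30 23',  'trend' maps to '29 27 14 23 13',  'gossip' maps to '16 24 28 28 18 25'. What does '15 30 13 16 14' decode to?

p is letter #16 and maps to 25: an offset of 9. Letters become their 1-based position plus 9 (so a→10, b→11, …).
Undoing it on 15 30 13 16 14: 15→(15−9)÷1=6=f, 30→(30−9)÷1=21=u, 13→(13−9)÷1=4=d, 16→(16−9)÷1=7=g, 14→(14−9)÷1=5=e.

fudge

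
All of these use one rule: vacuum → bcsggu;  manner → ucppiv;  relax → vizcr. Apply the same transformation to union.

v(21)→b(1) and a(0)→c(2) fit y≡21x+2 (mod 26); the inverse of 21 mod 26 is 5. Each letter's alphabet position (a=0..z=25) is mapped through 21·x+2 mod 26 — an affine cipher.
For union: u(20)→21·20+2≡6=g; n(13)→21·13+2≡15=p; i(8)→21·8+2≡14=o; o(14)→21·14+2≡10=k; n(13)→21·13+2≡15=p (all mod 26).

gpokp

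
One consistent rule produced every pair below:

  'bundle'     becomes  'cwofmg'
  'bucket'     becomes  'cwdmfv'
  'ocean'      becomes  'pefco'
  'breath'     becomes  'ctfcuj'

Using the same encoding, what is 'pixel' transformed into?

qkygm

It's a Vigenère-style cipher with numeric key [1,2]: position i shifts by key[i mod 2].
For pixel: p+1=q, i+2=k, x+1=y, e+2=g, l+1=m.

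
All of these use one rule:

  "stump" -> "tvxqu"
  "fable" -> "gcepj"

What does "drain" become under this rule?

etdms

In stump: s→t is +1, t→v is +2, u→x is +3, m→q is +4 — the shift increases by 1 each position. Each letter shifts forward by (position + 1), i.e. 1, 2, 3, … — the shift grows by one for each successive letter.
Applying it to drain: d+1=e, r+2=t, a+3=d, i+4=m, n+5=s.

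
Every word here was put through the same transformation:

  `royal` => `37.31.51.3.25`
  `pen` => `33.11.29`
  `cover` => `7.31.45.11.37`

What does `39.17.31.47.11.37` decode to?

shower

r(#18)→37 and o(#15)→31: differences scale by 2, so n = 2·pos + 1. With a=1..z=26, the number is 2·pos + 1.
Undoing it on 39.17.31.47.11.37: 39→(39−1)÷2=19=s, 17→(17−1)÷2=8=h, 31→(31−1)÷2=15=o, 47→(47−1)÷2=23=w, 11→(11−1)÷2=5=e, 37→(37−1)÷2=18=r.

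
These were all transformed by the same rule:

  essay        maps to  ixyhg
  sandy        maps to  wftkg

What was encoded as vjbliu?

reveal

In essay: e→i is +4, s→x is +5, s→y is +6, a→h is +7 — the shift increases by 1 each position. Letter i (0-indexed) is shifted by i+4, so successive shifts are 4, 5, 6, ….
Decoding vjbliu: v−4=r, j−5=e, b−6=v, l−7=e, i−8=a, u−9=l.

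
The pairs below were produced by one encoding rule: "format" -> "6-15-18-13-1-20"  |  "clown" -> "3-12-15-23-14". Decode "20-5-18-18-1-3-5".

f is letter #6 and maps to 6: an offset of 0. Each letter is replaced by its alphabet position (a=1, b=2, …, z=26).
Undoing it on 20-5-18-18-1-3-5: 20=t, 5=e, 18=r, 18=r, 1=a, 3=c, 5=e.

terrace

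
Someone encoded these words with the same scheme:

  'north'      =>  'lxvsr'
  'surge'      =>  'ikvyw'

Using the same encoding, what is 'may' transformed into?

ceq

The output letters match the input read backwards, each shifted +4: north reversed is htron. Two steps: reverse the string, then apply a Caesar shift of +4.
On may: reverse → yam; then shift: y+4=c, a+4=e, m+4=q.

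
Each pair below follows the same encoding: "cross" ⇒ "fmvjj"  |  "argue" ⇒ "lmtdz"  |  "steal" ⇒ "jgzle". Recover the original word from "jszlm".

c(2)→f(5) and r(17)→m(12) fit y≡23x+11 (mod 26); the inverse of 23 mod 26 is 17. Treating letters as 0–25, the rule is x ↦ 23x + 11 (mod 26).
Reversing it on jszlm: j(9)→17·(9−11)≡18=s; s(18)→17·(18−11)≡15=p; z(25)→17·(25−11)≡4=e; l(11)→17·(11−11)≡0=a; m(12)→17·(12−11)≡17=r (all mod 26).

spear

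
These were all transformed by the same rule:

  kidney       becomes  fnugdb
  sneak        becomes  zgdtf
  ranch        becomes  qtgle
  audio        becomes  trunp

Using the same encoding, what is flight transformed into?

Each letter's alphabet position (a=0..z=25) is mapped through 9·x+19 mod 26 — an affine cipher.
Applying it to flight: f(5)→9·5+19≡12=m; l(11)→9·11+19≡14=o; i(8)→9·8+19≡13=n; g(6)→9·6+19≡21=v; h(7)→9·7+19≡4=e; t(19)→9·19+19≡8=i (all mod 26).

monvei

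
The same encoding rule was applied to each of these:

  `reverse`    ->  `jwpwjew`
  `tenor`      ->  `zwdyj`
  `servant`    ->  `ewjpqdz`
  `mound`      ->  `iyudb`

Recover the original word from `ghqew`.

r(17)→j(9) and e(4)→w(22) fit y≡21x+16 (mod 26); the inverse of 21 mod 26 is 5. Treating letters as 0–25, the rule is x ↦ 21x + 16 (mod 26).
Reversing it on ghqew: g(6)→5·(6−16)≡2=c; h(7)→5·(7−16)≡7=h; q(16)→5·(16−16)≡0=a; e(4)→5·(4−16)≡18=s; w(22)→5·(22−16)≡4=e (all mod 26).

chase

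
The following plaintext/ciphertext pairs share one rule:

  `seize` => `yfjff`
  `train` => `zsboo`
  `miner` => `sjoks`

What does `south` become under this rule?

ypvzi

It's a Vigenère-style cipher with numeric key [6,1,1]: position i shifts by key[i mod 3].
Applying it to south: s+6=y, o+1=p, u+1=v, t+6=z, h+1=i.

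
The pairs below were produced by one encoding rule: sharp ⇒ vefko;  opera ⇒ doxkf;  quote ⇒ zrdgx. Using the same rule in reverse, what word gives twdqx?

globe

Each letter's alphabet position (a=0..z=25) is mapped through 11·x+5 mod 26 — an affine cipher.
Reversing it on twdqx: t(19)→19·(19−5)≡6=g; w(22)→19·(22−5)≡11=l; d(3)→19·(3−5)≡14=o; q(16)→19·(16−5)≡1=b; x(23)→19·(23−5)≡4=e (all mod 26).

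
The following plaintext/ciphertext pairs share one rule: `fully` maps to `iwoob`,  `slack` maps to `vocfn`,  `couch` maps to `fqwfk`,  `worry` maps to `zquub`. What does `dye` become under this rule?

gbg

The shift depends on letter class: consonant f→i is +3, but vowel u→w is +2. Vowels shift forward by 2 and consonants shift forward by 3.
Applying it to dye: d(cons)+3=g, y(cons)+3=b, e(vowel)+2=g.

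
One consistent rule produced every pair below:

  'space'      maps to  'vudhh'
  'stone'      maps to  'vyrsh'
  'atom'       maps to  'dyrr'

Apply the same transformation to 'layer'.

ofbju

The shifts repeat in a cycle of length 2: positions 0,1,… shift by +3, +5, then the pattern repeats.
Applying it to layer: l+3=o, a+5=f, y+3=b, e+5=j, r+3=u.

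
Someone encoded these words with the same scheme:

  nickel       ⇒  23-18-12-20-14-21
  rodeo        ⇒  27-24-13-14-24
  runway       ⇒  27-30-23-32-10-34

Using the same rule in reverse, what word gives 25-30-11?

n is letter #14 and maps to 23: an offset of 9. Each letter is replaced by its alphabet position (a=1..z=26) + 9.
Undoing it on 25-30-11: 25→(25−9)÷1=16=p, 30→(30−9)÷1=21=u, 11→(11−9)÷1=2=b.

pub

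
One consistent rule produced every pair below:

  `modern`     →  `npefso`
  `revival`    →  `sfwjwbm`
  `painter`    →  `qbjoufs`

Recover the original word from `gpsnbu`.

format

Compare letters: m→n is +1, o→p is +1, d→e is +1 — a constant shift. Every letter moves 1 place later in the alphabet, wrapping around z→a.
Reversing it on gpsnbu: g−1=f, p−1=o, s−1=r, n−1=m, b−1=a, u−1=t.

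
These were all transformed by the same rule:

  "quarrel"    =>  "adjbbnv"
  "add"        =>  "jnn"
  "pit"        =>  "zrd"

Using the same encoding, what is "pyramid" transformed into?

zibjwrn

The shift depends on letter class: consonant q→a is +10, but vowel u→d is +9. Vowels shift forward by 9 and consonants shift forward by 10.
Applying it to pyramid: p(cons)+10=z, y(cons)+10=i, r(cons)+10=b, a(vowel)+9=j, m(cons)+10=w, i(vowel)+9=r, d(cons)+10=n.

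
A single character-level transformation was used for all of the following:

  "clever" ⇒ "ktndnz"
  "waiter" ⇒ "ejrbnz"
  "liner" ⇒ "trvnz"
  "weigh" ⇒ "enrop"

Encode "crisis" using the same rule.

The shift depends on letter class: consonant c→k is +8, but vowel e→n is +9. Two shifts are in play — +9 for a/e/i/o/u, +8 for every other letter.
For crisis: c(cons)+8=k, r(cons)+8=z, i(vowel)+9=r, s(cons)+8=a, i(vowel)+9=r, s(cons)+8=a.

kzrara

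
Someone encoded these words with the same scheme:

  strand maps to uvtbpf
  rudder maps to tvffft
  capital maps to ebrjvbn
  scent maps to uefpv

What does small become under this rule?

uobnn

Two shifts are in play — +1 for a/e/i/o/u, +2 for every other letter.
On small: s(cons)+2=u, m(cons)+2=o, a(vowel)+1=b, l(cons)+2=n, l(cons)+2=n.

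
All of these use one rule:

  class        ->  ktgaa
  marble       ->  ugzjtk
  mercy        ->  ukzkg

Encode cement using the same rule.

Two shifts are in play — +6 for a/e/i/o/u, +8 for every other letter.
Applying it to cement: c(cons)+8=k, e(vowel)+6=k, m(cons)+8=u, e(vowel)+6=k, n(cons)+8=v, t(cons)+8=b.

kkukvb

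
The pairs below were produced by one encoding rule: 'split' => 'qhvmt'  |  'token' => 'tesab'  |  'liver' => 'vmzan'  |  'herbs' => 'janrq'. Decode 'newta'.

route

s(18)→q(16) and p(15)→h(7) fit y≡3x+14 (mod 26); the inverse of 3 mod 26 is 9. Each letter's alphabet position (a=0..z=25) is mapped through 3·x+14 mod 26 — an affine cipher.
Reversing it on newta: n(13)→9·(13−14)≡17=r; e(4)→9·(4−14)≡14=o; w(22)→9·(22−14)≡20=u; t(19)→9·(19−14)≡19=t; a(0)→9·(0−14)≡4=e (all mod 26).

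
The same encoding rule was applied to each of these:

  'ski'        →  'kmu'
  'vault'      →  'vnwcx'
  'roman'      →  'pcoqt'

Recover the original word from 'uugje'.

chess

The output letters match the input read backwards, each shifted +2: ski reversed is iks. Read the word backwards and shift each letter +2.
Reversing it on uugje: shift back: u−2=s, u−2=s, g−2=e, j−2=h, e−2=c → ssehc; then reverse → chess.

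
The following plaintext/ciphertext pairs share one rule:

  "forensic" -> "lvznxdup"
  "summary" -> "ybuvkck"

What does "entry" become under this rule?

Each letter shifts forward by (position + 6), i.e. 6, 7, 8, … — the shift grows by one for each successive letter.
For entry: e+6=k, n+7=u, t+8=b, r+9=a, y+10=i.

kubai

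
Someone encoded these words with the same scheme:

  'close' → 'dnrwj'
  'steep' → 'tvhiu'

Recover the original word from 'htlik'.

grief

In close: c→d is +1, l→n is +2, o→r is +3, s→w is +4 — the shift increases by 1 each position. Letter i (0-indexed) is shifted by i+1, so successive shifts are 1, 2, 3, ….
Undoing it on htlik: h−1=g, t−2=r, l−3=i, i−4=e, k−5=f.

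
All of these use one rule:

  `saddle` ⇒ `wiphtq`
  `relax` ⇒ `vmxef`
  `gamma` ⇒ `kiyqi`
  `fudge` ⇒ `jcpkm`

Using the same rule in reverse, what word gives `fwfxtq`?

Shifts by position in saddle: pos 0: s→w (+4), pos 1: a→i (+8), pos 2: d→p (+12), pos 3: d→h (+4), pos 4: l→t (+8), pos 5: e→q (+12) — repeating every 3. The shifts repeat in a cycle of length 3: positions 0,1,… shift by +4, +8, +12, then the pattern repeats.
Decoding fwfxtq: f−4=b, w−8=o, f−12=t, x−4=t, t−8=l, q−12=e.

bottle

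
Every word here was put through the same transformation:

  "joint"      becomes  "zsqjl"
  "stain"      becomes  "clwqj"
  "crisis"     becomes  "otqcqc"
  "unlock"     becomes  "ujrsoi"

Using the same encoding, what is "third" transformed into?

lhqtx

j(9)→z(25) and o(14)→s(18) fit y≡9x+22 (mod 26); the inverse of 9 mod 26 is 3. Each letter's alphabet position (a=0..z=25) is mapped through 9·x+22 mod 26 — an affine cipher.
On third: t(19)→9·19+22≡11=l; h(7)→9·7+22≡7=h; i(8)→9·8+22≡16=q; r(17)→9·17+22≡19=t; d(3)→9·3+22≡23=x (all mod 26).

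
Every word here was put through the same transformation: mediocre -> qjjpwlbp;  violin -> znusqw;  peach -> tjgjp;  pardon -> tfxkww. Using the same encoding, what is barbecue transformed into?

The shift increases by 1 at each position, starting from +4: 4, 5, 6, ….
Applying it to barbecue: b+4=f, a+5=f, r+6=x, b+7=i, e+8=m, c+9=l, u+10=e, e+11=p.

ffximlep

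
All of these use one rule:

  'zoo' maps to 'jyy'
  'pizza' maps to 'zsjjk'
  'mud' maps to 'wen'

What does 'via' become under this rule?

fsk

Compare letters: z→j is +10, o→y is +10, o→y is +10 — a constant shift. This is a Caesar cipher with shift 10.
For via: v+10=f, i+10=s, a+10=k.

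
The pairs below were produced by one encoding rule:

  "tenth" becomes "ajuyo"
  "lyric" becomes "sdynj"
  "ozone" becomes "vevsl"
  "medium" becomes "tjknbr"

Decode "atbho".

Shifts by position in tenth: pos 0: t→a (+7), pos 1: e→j (+5), pos 2: n→u (+7), pos 3: t→y (+5) — repeating every 2. The shifts repeat in a cycle of length 2: positions 0,1,… shift by +7, +5, then the pattern repeats.
Undoing it on atbho: a−7=t, t−5=o, b−7=u, h−5=c, o−7=h.

touch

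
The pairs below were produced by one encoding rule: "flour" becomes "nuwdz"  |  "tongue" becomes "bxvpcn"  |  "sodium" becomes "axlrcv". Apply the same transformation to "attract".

Shifts by position in flour: pos 0: f→n (+8), pos 1: l→u (+9), pos 2: o→w (+8), pos 3: u→d (+9) — repeating every 2. It's a Vigenère-style cipher with numeric key [8,9]: position i shifts by key[i mod 2].
For attract: a+8=i, t+9=c, t+8=b, r+9=a, a+8=i, c+9=l, t+8=b.

icbailb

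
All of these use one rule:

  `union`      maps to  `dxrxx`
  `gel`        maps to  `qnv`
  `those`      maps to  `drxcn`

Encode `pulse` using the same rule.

zdvcn

The shift depends on letter class: consonant n→x is +10, but vowel u→d is +9. The rule splits by letter class: vowels +9, consonants +10.
On pulse: p(cons)+10=z, u(vowel)+9=d, l(cons)+10=v, s(cons)+10=c, e(vowel)+9=n.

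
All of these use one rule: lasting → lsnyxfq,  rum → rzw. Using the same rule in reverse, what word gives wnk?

The output letters match the input read backwards, each shifted +5: lasting reversed is gnitsal. Two steps: reverse the string, then apply a Caesar shift of +5.
Undoing it on wnk: shift back: w−5=r, n−5=i, k−5=f → rif; then reverse → fir.

fir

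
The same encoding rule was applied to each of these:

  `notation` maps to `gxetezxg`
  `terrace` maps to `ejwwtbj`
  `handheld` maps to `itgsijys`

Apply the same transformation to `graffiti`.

rwtaazez

Each letter's alphabet position (a=0..z=25) is mapped through 17·x+19 mod 26 — an affine cipher.
Applying it to graffiti: g(6)→17·6+19≡17=r; r(17)→17·17+19≡22=w; a(0)→17·0+19≡19=t; f(5)→17·5+19≡0=a; f(5)→17·5+19≡0=a; i(8)→17·8+19≡25=z; t(19)→17·19+19≡4=e; i(8)→17·8+19≡25=z (all mod 26).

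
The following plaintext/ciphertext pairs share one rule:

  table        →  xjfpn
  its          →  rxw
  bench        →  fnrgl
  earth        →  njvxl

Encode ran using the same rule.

Vowels shift forward by 9 and consonants shift forward by 4.
Applying it to ran: r(cons)+4=v, a(vowel)+9=j, n(cons)+4=r.

vjr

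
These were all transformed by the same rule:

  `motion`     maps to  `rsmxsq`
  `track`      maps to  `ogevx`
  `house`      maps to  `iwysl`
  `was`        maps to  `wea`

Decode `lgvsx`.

torch

Read the word backwards and shift each letter +4.
Decoding lgvsx: shift back: l−4=h, g−4=c, v−4=r, s−4=o, x−4=t → hcrot; then reverse → torch.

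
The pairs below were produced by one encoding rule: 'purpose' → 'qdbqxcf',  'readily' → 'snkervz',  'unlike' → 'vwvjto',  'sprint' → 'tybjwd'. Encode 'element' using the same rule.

Shifts by position in purpose: pos 0: p→q (+1), pos 1: u→d (+9), pos 2: r→b (+10), pos 3: p→q (+1), pos 4: o→x (+9), pos 5: s→c (+10) — repeating every 3. The shifts repeat in a cycle of length 3: positions 0,1,… shift by +1, +9, +10, then the pattern repeats.
For element: e+1=f, l+9=u, e+10=o, m+1=n, e+9=n, n+10=x, t+1=u.

fuonnxu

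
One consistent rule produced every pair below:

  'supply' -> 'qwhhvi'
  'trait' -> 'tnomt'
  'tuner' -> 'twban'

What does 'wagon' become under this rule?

s(18)→q(16) and u(20)→w(22) fit y≡3x+14 (mod 26); the inverse of 3 mod 26 is 9. This is an affine cipher: with a=0,…,z=25, each position x becomes (3x+14) mod 26.
On wagon: w(22)→3·22+14≡2=c; a(0)→3·0+14≡14=o; g(6)→3·6+14≡6=g; o(14)→3·14+14≡4=e; n(13)→3·13+14≡1=b (all mod 26).

cogeb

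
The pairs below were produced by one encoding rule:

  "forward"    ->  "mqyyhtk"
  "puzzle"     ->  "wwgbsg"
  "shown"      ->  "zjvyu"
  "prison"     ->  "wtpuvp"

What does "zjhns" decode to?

Shifts by position in forward: pos 0: f→m (+7), pos 1: o→q (+2), pos 2: r→y (+7), pos 3: w→y (+2) — repeating every 2. A repeating key of period 2 is used — shifts +7, +2 over and over.
Decoding zjhns: z−7=s, j−2=h, h−7=a, n−2=l, s−7=l.

shall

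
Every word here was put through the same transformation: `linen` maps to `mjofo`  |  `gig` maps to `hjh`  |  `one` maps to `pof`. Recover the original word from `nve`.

Compare letters: l→m is +1, i→j is +1, n→o is +1 — a constant shift. Each letter is shifted forward by 1 in the alphabet (a Caesar shift of +1).
Undoing it on nve: n−1=m, v−1=u, e−1=d.

mud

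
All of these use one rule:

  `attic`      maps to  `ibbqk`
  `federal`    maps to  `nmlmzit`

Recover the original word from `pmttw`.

hello

Compare letters: a→i is +8, t→b is +8, t→b is +8 — a constant shift. It's a constant shift of +8 (ROT8).
Undoing it on pmttw: p−8=h, m−8=e, t−8=l, t−8=l, w−8=o.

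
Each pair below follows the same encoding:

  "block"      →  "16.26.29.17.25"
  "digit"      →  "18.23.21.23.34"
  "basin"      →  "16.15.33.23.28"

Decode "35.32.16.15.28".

Each letter is replaced by its alphabet position (a=1..z=26) + 14.
Undoing it on 35.32.16.15.28: 35→(35−14)÷1=21=u, 32→(32−14)÷1=18=r, 16→(16−14)÷1=2=b, 15→(15−14)÷1=1=a, 28→(28−14)÷1=14=n.

urban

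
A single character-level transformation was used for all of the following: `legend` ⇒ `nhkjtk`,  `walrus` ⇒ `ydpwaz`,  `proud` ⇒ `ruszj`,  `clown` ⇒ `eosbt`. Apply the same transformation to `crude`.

In legend: l→n is +2, e→h is +3, g→k is +4, e→j is +5 — the shift increases by 1 each position. Each letter shifts forward by (position + 2), i.e. 2, 3, 4, … — the shift grows by one for each successive letter.
For crude: c+2=e, r+3=u, u+4=y, d+5=i, e+6=k.

euyik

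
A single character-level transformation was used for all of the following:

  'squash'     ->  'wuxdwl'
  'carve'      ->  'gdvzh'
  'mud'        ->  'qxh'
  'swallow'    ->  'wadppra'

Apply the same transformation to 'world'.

The shift depends on letter class: consonant s→w is +4, but vowel u→x is +3. Two shifts are in play — +3 for a/e/i/o/u, +4 for every other letter.
On world: w(cons)+4=a, o(vowel)+3=r, r(cons)+4=v, l(cons)+4=p, d(cons)+4=h.

arvph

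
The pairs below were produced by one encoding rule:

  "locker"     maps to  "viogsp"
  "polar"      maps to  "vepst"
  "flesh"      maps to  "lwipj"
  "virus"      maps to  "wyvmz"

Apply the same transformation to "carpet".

xitveg

The output letters match the input read backwards, each shifted +4: locker reversed is rekcol. Read the word backwards and shift each letter +4.
For carpet: reverse → teprac; then shift: t+4=x, e+4=i, p+4=t, r+4=v, a+4=e, c+4=g.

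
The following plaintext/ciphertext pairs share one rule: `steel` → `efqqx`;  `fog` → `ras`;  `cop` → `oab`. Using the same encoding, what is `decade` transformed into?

pqompq

Compare letters: s→e is +12, t→f is +12, e→q is +12 — a constant shift. It's a constant shift of +12 (ROT12).
On decade: d+12=p, e+12=q, c+12=o, a+12=m, d+12=p, e+12=q.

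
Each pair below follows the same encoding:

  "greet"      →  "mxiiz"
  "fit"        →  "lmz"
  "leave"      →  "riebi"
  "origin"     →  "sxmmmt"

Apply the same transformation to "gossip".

The shift depends on letter class: consonant g→m is +6, but vowel e→i is +4. Two shifts are in play — +4 for a/e/i/o/u, +6 for every other letter.
For gossip: g(cons)+6=m, o(vowel)+4=s, s(cons)+6=y, s(cons)+6=y, i(vowel)+4=m, p(cons)+6=v.

msyymv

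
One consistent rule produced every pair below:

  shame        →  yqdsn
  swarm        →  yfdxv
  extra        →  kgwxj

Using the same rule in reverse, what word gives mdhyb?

guess

Shifts by position in shame: pos 0: s→y (+6), pos 1: h→q (+9), pos 2: a→d (+3), pos 3: m→s (+6), pos 4: e→n (+9) — repeating every 3. It's a Vigenère-style cipher with numeric key [6,9,3]: position i shifts by key[i mod 3].
Reversing it on mdhyb: m−6=g, d−9=u, h−3=e, y−6=s, b−9=s.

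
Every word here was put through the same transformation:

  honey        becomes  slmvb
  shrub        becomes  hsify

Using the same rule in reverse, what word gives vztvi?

eager

Each pair mirrors across the alphabet (h↔s, o↔l, n↔m): positions sum to 25. Letters are reflected about the middle of the alphabet (position → 25−position): Atbash.
Reversing it on vztvi: v↔e, z↔a, t↔g, v↔e, i↔r.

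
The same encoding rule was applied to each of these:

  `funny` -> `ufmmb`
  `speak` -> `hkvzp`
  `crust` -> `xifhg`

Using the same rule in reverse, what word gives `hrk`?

sip

Each pair mirrors across the alphabet (f↔u, u↔f, n↔m): positions sum to 25. This is the alphabet-reversal cipher (Atbash): a becomes z, b becomes y, etc.
Undoing it on hrk: h↔s, r↔i, k↔p.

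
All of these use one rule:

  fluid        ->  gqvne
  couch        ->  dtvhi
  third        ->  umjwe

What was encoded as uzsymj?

turtle

The shifts repeat in a cycle of length 2: positions 0,1,… shift by +1, +5, then the pattern repeats.
Undoing it on uzsymj: u−1=t, z−5=u, s−1=r, y−5=t, m−1=l, j−5=e.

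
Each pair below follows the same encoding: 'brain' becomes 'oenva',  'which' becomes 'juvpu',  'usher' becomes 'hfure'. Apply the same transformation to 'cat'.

png

It's a constant shift of +13 (ROT13).
Applying it to cat: c+13=p, a+13=n, t+13=g.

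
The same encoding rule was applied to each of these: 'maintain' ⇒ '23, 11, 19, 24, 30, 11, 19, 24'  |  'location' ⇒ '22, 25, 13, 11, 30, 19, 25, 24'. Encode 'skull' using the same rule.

29, 21, 31, 22, 22

m is letter #13 and maps to 23: an offset of 10. The number is (letter's place in the alphabet, a=1) + 10.
Applying it to skull: s=19→29, k=11→21, u=21→31, l=12→22, l=12→22.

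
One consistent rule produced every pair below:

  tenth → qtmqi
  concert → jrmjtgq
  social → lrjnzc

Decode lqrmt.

stone

t(19)→q(16) and e(4)→t(19) fit y≡5x+25 (mod 26); the inverse of 5 mod 26 is 21. Each letter's alphabet position (a=0..z=25) is mapped through 5·x+25 mod 26 — an affine cipher.
Undoing it on lqrmt: l(11)→21·(11−25)≡18=s; q(16)→21·(16−25)≡19=t; r(17)→21·(17−25)≡14=o; m(12)→21·(12−25)≡13=n; t(19)→21·(19−25)≡4=e (all mod 26).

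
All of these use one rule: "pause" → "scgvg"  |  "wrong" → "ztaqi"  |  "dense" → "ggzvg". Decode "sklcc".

Shifts by position in pause: pos 0: p→s (+3), pos 1: a→c (+2), pos 2: u→g (+12), pos 3: s→v (+3), pos 4: e→g (+2) — repeating every 3. The shifts repeat in a cycle of length 3: positions 0,1,… shift by +3, +2, +12, then the pattern repeats.
Undoing it on sklcc: s−3=p, k−2=i, l−12=z, c−3=z, c−2=a.

pizza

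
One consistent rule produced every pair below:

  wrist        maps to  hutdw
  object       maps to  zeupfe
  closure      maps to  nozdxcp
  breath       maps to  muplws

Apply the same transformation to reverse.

It's a Vigenère-style cipher with numeric key [11,3,11]: position i shifts by key[i mod 3].
Applying it to reverse: r+11=c, e+3=h, v+11=g, e+11=p, r+3=u, s+11=d, e+11=p.

chgpudp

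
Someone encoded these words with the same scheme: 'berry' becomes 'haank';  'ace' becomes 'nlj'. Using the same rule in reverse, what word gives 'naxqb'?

shore

The output letters match the input read backwards, each shifted +9: berry reversed is yrreb. Read the word backwards and shift each letter +9.
Decoding naxqb: shift back: n−9=e, a−9=r, x−9=o, q−9=h, b−9=s → erohs; then reverse → shore.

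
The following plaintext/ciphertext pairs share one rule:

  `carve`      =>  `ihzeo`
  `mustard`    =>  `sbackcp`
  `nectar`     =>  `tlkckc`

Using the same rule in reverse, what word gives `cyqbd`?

In carve: c→i is +6, a→h is +7, r→z is +8, v→e is +9 — the shift increases by 1 each position. Each letter shifts forward by (position + 6), i.e. 6, 7, 8, … — the shift grows by one for each successive letter.
Undoing it on cyqbd: c−6=w, y−7=r, q−8=i, b−9=s, d−10=t.

wrist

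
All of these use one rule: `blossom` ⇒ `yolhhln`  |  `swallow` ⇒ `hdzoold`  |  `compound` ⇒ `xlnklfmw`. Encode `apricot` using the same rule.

zkirxlg

Each pair mirrors across the alphabet (b↔y, l↔o, o↔l): positions sum to 25. Letters are reflected about the middle of the alphabet (position → 25−position): Atbash.
On apricot: a↔z, p↔k, r↔i, i↔r, c↔x, o↔l, t↔g.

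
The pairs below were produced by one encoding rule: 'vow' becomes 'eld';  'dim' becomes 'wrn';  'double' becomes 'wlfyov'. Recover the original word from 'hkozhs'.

splash

Each pair mirrors across the alphabet (v↔e, o↔l, w↔d): positions sum to 25. Each letter is replaced by its mirror in the alphabet: a↔z, b↔y, c↔x, and so on (the Atbash cipher).
Decoding hkozhs: h↔s, k↔p, o↔l, z↔a, h↔s, s↔h.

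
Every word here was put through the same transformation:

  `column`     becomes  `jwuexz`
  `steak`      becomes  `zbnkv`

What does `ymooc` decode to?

refer

In column: c→j is +7, o→w is +8, l→u is +9, u→e is +10 — the shift increases by 1 each position. The shift increases by 1 at each position, starting from +7: 7, 8, 9, ….
Undoing it on ymooc: y−7=r, m−8=e, o−9=f, o−10=e, c−11=r.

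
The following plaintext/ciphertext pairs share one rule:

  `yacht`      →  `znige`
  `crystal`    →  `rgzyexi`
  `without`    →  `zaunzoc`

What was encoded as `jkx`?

red

Read the word backwards and shift each letter +6.
Decoding jkx: shift back: j−6=d, k−6=e, x−6=r → der; then reverse → red.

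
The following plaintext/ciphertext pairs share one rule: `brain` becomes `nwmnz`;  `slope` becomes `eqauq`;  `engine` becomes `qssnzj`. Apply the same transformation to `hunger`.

Shifts by position in brain: pos 0: b→n (+12), pos 1: r→w (+5), pos 2: a→m (+12), pos 3: i→n (+5) — repeating every 2. It's a Vigenère-style cipher with numeric key [12,5]: position i shifts by key[i mod 2].
Applying it to hunger: h+12=t, u+5=z, n+12=z, g+5=l, e+12=q, r+5=w.

tzzlqw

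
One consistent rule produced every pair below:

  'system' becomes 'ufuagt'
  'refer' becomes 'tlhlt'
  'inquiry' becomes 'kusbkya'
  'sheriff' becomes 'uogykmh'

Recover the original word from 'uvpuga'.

sonnet

The shifts repeat in a cycle of length 2: positions 0,1,… shift by +2, +7, then the pattern repeats.
Reversing it on uvpuga: u−2=s, v−7=o, p−2=n, u−7=n, g−2=e, a−7=t.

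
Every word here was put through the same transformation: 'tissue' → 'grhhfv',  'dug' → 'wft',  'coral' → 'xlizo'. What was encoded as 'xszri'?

Each pair mirrors across the alphabet (t↔g, i↔r, s↔h): positions sum to 25. Each letter is replaced by its mirror in the alphabet: a↔z, b↔y, c↔x, and so on (the Atbash cipher).
Undoing it on xszri: x↔c, s↔h, z↔a, r↔i, i↔r.

chair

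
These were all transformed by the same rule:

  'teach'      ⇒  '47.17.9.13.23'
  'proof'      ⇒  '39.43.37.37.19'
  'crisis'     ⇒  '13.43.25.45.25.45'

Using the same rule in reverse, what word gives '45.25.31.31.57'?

t(#20)→47 and e(#5)→17: differences scale by 2, so n = 2·pos + 7. With a=1..z=26, the number is 2·pos + 7.
Undoing it on 45.25.31.31.57: 45→(45−7)÷2=19=s, 25→(25−7)÷2=9=i, 31→(31−7)÷2=12=l, 31→(31−7)÷2=12=l, 57→(57−7)÷2=25=y.

silly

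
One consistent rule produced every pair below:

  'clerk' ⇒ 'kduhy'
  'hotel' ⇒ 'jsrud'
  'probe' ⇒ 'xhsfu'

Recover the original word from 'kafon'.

cabin

c(2)→k(10) and l(11)→d(3) fit y≡5x+0 (mod 26); the inverse of 5 mod 26 is 21. Each letter's alphabet position (a=0..z=25) is mapped through 5·x+0 mod 26 — an affine cipher.
Undoing it on kafon: k(10)→21·(10−0)≡2=c; a(0)→21·(0−0)≡0=a; f(5)→21·(5−0)≡1=b; o(14)→21·(14−0)≡8=i; n(13)→21·(13−0)≡13=n (all mod 26).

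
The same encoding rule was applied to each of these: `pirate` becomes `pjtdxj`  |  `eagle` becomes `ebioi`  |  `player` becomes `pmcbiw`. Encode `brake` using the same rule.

bscni

In pirate: p→p is +0, i→j is +1, r→t is +2, a→d is +3 — the shift increases by 1 each position. Letter i (0-indexed) is shifted by i+0, so successive shifts are 0, 1, 2, ….
For brake: b+0=b, r+1=s, a+2=c, k+3=n, e+4=i.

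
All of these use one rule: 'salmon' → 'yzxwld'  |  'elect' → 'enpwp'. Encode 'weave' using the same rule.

The output letters match the input read backwards, each shifted +11: salmon reversed is nomlas. Two steps: reverse the string, then apply a Caesar shift of +11.
On weave: reverse → evaew; then shift: e+11=p, v+11=g, a+11=l, e+11=p, w+11=h.

pglph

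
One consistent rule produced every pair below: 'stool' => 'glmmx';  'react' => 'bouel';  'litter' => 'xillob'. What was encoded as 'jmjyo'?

dodge

s(18)→g(6) and t(19)→l(11) fit y≡5x+20 (mod 26); the inverse of 5 mod 26 is 21. Each letter's alphabet position (a=0..z=25) is mapped through 5·x+20 mod 26 — an affine cipher.
Decoding jmjyo: j(9)→21·(9−20)≡3=d; m(12)→21·(12−20)≡14=o; j(9)→21·(9−20)≡3=d; y(24)→21·(24−20)≡6=g; o(14)→21·(14−20)≡4=e (all mod 26).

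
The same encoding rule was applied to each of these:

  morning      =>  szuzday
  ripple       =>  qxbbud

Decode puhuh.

The word is reversed, then every letter is shifted forward by 12.
Reversing it on puhuh: shift back: p−12=d, u−12=i, h−12=v, u−12=i, h−12=v → diviv; then reverse → vivid.

vivid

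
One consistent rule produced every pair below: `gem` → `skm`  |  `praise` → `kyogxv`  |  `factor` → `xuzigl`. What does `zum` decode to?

got

The output letters match the input read backwards, each shifted +6: gem reversed is meg. Read the word backwards and shift each letter +6.
Decoding zum: shift back: z−6=t, u−6=o, m−6=g → tog; then reverse → got.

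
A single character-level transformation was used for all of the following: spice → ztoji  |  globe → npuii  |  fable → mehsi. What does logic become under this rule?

ssmpg

A repeating key of period 3 is used — shifts +7, +4, +6 over and over.
For logic: l+7=s, o+4=s, g+6=m, i+7=p, c+4=g.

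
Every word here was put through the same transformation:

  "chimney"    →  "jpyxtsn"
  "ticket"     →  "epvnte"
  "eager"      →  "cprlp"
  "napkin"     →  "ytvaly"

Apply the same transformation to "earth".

seclp

The output letters match the input read backwards, each shifted +11: chimney reversed is yenmihc. The word is reversed, then every letter is shifted forward by 11.
Applying it to earth: reverse → htrae; then shift: h+11=s, t+11=e, r+11=c, a+11=l, e+11=p.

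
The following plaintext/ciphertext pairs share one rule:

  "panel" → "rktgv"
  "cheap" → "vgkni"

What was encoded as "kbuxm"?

Two steps: reverse the string, then apply a Caesar shift of +6.
Undoing it on kbuxm: shift back: k−6=e, b−6=v, u−6=o, x−6=r, m−6=g → evorg; then reverse → grove.

grove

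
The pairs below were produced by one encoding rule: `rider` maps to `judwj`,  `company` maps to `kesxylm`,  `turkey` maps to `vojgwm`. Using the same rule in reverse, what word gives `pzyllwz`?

r(17)→j(9) and i(8)→u(20) fit y≡19x+24 (mod 26); the inverse of 19 mod 26 is 11. Treating letters as 0–25, the rule is x ↦ 19x + 24 (mod 26).
Decoding pzyllwz: p(15)→11·(15−24)≡5=f; z(25)→11·(25−24)≡11=l; y(24)→11·(24−24)≡0=a; l(11)→11·(11−24)≡13=n; l(11)→11·(11−24)≡13=n; w(22)→11·(22−24)≡4=e; z(25)→11·(25−24)≡11=l (all mod 26).

flannel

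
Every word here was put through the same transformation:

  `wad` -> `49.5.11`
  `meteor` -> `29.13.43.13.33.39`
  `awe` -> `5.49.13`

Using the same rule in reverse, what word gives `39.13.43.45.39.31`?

return

w(#23)→49 and a(#1)→5: differences scale by 2, so n = 2·pos + 3. With a=1..z=26, the number is 2·pos + 3.
Decoding 39.13.43.45.39.31: 39→(39−3)÷2=18=r, 13→(13−3)÷2=5=e, 43→(43−3)÷2=20=t, 45→(45−3)÷2=21=u, 39→(39−3)÷2=18=r, 31→(31−3)÷2=14=n.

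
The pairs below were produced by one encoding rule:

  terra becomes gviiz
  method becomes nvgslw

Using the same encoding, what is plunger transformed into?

kofmtvi

Each pair mirrors across the alphabet (t↔g, e↔v, r↔i): positions sum to 25. Each letter is replaced by its mirror in the alphabet: a↔z, b↔y, c↔x, and so on (the Atbash cipher).
Applying it to plunger: p↔k, l↔o, u↔f, n↔m, g↔t, e↔v, r↔i.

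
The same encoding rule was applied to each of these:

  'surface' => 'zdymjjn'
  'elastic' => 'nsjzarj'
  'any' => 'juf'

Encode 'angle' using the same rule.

Two shifts are in play — +9 for a/e/i/o/u, +7 for every other letter.
Applying it to angle: a(vowel)+9=j, n(cons)+7=u, g(cons)+7=n, l(cons)+7=s, e(vowel)+9=n.

junsn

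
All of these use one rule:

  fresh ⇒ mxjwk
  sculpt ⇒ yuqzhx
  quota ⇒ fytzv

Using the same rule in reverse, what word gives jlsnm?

hinge

The output letters match the input read backwards, each shifted +5: fresh reversed is hserf. Read the word backwards and shift each letter +5.
Undoing it on jlsnm: shift back: j−5=e, l−5=g, s−5=n, n−5=i, m−5=h → egnih; then reverse → hinge.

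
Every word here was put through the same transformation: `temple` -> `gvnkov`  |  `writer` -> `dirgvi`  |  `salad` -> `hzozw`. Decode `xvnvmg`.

Each pair mirrors across the alphabet (t↔g, e↔v, m↔n): positions sum to 25. Each letter is replaced by its mirror in the alphabet: a↔z, b↔y, c↔x, and so on (the Atbash cipher).
Reversing it on xvnvmg: x↔c, v↔e, n↔m, v↔e, m↔n, g↔t.

cement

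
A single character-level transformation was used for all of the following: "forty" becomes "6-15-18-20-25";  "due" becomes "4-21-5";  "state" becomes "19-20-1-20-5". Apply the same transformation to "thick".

20-8-9-3-11

Each letter is replaced by its alphabet position (a=1, b=2, …, z=26).
Applying it to thick: t=20→20, h=8→8, i=9→9, c=3→3, k=11→11.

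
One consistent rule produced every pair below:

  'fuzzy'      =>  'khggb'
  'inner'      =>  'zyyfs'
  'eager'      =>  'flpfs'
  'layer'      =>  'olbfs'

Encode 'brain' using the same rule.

This is an affine cipher: with a=0,…,z=25, each position x becomes (5x+11) mod 26.
Applying it to brain: b(1)→5·1+11≡16=q; r(17)→5·17+11≡18=s; a(0)→5·0+11≡11=l; i(8)→5·8+11≡25=z; n(13)→5·13+11≡24=y (all mod 26).

qslzy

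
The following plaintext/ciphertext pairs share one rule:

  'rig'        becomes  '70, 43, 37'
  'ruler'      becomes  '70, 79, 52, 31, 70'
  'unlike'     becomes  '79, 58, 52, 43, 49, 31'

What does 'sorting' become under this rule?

The formula is n = 3×(alphabet index, a=1) + 16.
On sorting: s=19→73, o=15→61, r=18→70, t=20→76, i=9→43, n=14→58, g=7→37.

73, 61, 70, 76, 43, 58, 37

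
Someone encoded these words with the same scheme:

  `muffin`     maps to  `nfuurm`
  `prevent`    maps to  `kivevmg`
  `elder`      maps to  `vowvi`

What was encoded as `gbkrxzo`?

Each pair mirrors across the alphabet (m↔n, u↔f, f↔u): positions sum to 25. Each letter is replaced by its mirror in the alphabet: a↔z, b↔y, c↔x, and so on (the Atbash cipher).
Reversing it on gbkrxzo: g↔t, b↔y, k↔p, r↔i, x↔c, z↔a, o↔l.

typical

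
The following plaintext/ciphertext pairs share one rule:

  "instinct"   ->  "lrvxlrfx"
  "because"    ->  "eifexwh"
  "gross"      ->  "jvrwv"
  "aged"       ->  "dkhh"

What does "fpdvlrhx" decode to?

clarinet

The shifts repeat in a cycle of length 2: positions 0,1,… shift by +3, +4, then the pattern repeats.
Decoding fpdvlrhx: f−3=c, p−4=l, d−3=a, v−4=r, l−3=i, r−4=n, h−3=e, x−4=t.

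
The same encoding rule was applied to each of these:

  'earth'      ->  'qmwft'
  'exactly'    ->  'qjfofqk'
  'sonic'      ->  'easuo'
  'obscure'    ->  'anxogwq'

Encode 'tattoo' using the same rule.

Shifts by position in earth: pos 0: e→q (+12), pos 1: a→m (+12), pos 2: r→w (+5), pos 3: t→f (+12), pos 4: h→t (+12) — repeating every 3. A repeating key of period 3 is used — shifts +12, +12, +5 over and over.
Applying it to tattoo: t+12=f, a+12=m, t+5=y, t+12=f, o+12=a, o+5=t.

fmyfat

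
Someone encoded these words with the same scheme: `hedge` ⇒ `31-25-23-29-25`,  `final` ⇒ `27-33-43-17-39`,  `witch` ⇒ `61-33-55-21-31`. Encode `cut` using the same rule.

21-57-55

With a=1..z=26, the number is 2·pos + 15.
For cut: c=3→21, u=21→57, t=20→55.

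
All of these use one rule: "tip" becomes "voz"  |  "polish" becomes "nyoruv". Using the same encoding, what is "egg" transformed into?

mmk

Two steps: reverse the string, then apply a Caesar shift of +6.
On egg: reverse → gge; then shift: g+6=m, g+6=m, e+6=k.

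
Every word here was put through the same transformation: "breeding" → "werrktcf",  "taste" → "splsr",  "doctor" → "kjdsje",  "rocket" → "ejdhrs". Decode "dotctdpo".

Each letter's alphabet position (a=0..z=25) is mapped through 7·x+15 mod 26 — an affine cipher.
Decoding dotctdpo: d(3)→15·(3−15)≡2=c; o(14)→15·(14−15)≡11=l; t(19)→15·(19−15)≡8=i; c(2)→15·(2−15)≡13=n; t(19)→15·(19−15)≡8=i; d(3)→15·(3−15)≡2=c; p(15)→15·(15−15)≡0=a; o(14)→15·(14−15)≡11=l (all mod 26).

clinical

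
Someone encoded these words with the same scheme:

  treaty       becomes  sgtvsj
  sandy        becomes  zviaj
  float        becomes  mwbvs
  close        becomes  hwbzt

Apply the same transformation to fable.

mvowt

t(19)→s(18) and r(17)→g(6) fit y≡19x+21 (mod 26); the inverse of 19 mod 26 is 11. This is an affine cipher: with a=0,…,z=25, each position x becomes (19x+21) mod 26.
On fable: f(5)→19·5+21≡12=m; a(0)→19·0+21≡21=v; b(1)→19·1+21≡14=o; l(11)→19·11+21≡22=w; e(4)→19·4+21≡19=t (all mod 26).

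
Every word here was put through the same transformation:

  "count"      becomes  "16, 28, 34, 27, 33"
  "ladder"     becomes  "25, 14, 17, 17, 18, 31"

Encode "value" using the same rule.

35, 14, 25, 34, 18

Letters become their 1-based position plus 13 (so a→14, b→15, …).
Applying it to value: v=22→35, a=1→14, l=12→25, u=21→34, e=5→18.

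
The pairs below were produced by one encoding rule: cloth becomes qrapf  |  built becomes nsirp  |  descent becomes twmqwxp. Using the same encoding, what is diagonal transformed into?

tikcaxkr

c(2)→q(16) and l(11)→r(17) fit y≡3x+10 (mod 26); the inverse of 3 mod 26 is 9. This is an affine cipher: with a=0,…,z=25, each position x becomes (3x+10) mod 26.
On diagonal: d(3)→3·3+10≡19=t; i(8)→3·8+10≡8=i; a(0)→3·0+10≡10=k; g(6)→3·6+10≡2=c; o(14)→3·14+10≡0=a; n(13)→3·13+10≡23=x; a(0)→3·0+10≡10=k; l(11)→3·11+10≡17=r (all mod 26).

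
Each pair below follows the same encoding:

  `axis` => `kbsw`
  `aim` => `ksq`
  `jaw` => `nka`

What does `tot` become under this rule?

The shift depends on letter class: consonant x→b is +4, but vowel a→k is +10. Vowels shift forward by 10 and consonants shift forward by 4.
Applying it to tot: t(cons)+4=x, o(vowel)+10=y, t(cons)+4=x.

xyx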